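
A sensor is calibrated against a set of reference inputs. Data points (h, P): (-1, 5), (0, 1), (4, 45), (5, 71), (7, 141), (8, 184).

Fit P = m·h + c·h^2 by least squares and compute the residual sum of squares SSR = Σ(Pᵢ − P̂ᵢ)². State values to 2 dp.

With design matrix A, AᵀA = [[155, 1043]; [1043, 7379]] and AᵀP = [2989, 21185]ᵀ.
Δ = 155·7379 − 1043² = 55896.
m = (2989·7379 − 1043·21185)/55896 = -10031/13974; c = (155·21185 − 1043·2989)/55896 = 41537/13974.
Residuals: 9151/6987, 1, 727/2329, 1942/6987, 873/2329, -3452/6987; SSR = 22880/6987.

SSR = 3.27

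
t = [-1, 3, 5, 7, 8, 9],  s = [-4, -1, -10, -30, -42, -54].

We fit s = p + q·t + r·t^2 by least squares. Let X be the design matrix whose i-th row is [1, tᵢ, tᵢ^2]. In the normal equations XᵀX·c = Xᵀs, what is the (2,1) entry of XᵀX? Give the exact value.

Row 2 ↔ basis t, column 1 ↔ basis 1, so (XᵀX)_{2,1} = Σᵢ t = (-1)·(1) + (3)·(1) + (5)·(1) + (7)·(1) + (8)·(1) + (9)·(1) = 31.

31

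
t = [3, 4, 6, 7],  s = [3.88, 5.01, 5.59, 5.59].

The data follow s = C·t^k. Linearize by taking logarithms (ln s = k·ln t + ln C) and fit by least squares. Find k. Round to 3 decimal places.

k = 0.416

With ln sᵢ as the transformed response and ln tᵢ as the regressor:
Sums: Σln t = 6.2226, Σ(ln t)² = 10.1257, Σln s = 6.4092, Σln t·ln s = 10.1559.
Normal system: [[10.1257, 6.2226]; [6.2226, 4]]·[k, ln C]ᵀ = [10.1559, 6.4092]ᵀ.
Δ = 10.1257·4 − (6.2226)² = 1.7825; k = (10.1559·4 − 6.2226·6.4092)/1.7825 = 0.41613, ln C = (10.1257·6.4092 − 6.2226·10.1559)/1.7825 = 0.95496.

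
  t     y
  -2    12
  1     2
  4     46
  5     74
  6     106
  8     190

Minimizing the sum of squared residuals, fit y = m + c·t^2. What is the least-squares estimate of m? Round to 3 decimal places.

Compute the Gram sums: Σ1 = 6, Σt^2 = 146, Σt^2·t^2 = 6290.
For Aᵀy: Σy = 430, Σt^2·y = 18612.
AᵀA·[m, c]ᵀ = Aᵀy becomes [[6, 146]; [146, 6290]]·[m, c]ᵀ = [430, 18612]ᵀ.
Δ = 6·6290 − 146² = 16424.
m = (430·6290 − 146·18612)/16424 = -3163/4106; c = (6·18612 − 146·430)/16424 = 12223/4106.

m = -0.770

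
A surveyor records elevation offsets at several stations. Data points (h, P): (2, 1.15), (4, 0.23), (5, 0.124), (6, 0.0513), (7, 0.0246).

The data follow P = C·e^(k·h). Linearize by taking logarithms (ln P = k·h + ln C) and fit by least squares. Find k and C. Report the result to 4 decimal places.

With ln Pᵢ as the transformed response and hᵢ as the regressor:
Σh = 24.0000, Σ(h)² = 130.0000, Σln P = -10.0925, Σh·ln P = -59.7920.
Equations: 130.0000·k + 24.0000·ln C = -59.7920;  24.0000·k + 5·ln C = -10.0925.
Slope k = (n·Σh·ln P − Σh·Σln P)/(n·Σ(h)² − (Σh)²) = (5·-59.7920 − 24.0000·-10.0925)/74.0000 = -0.76677; ln C = (Σln P − k·Σh)/n = 1.66200, so C = exp(1.66200) = 5.26984.

k = -0.7668, C = 5.2698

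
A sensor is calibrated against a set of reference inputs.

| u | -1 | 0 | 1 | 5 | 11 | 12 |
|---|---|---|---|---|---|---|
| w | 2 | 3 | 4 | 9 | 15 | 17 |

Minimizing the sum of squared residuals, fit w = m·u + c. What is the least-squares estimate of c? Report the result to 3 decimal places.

The normal equations are: 292·m + 28·c = 416;  28·m + 6·c = 50.
Δ = 292·6 − 28² = 968.
m = (416·6 − 28·50)/968 = 137/121; c = (292·50 − 28·416)/968 = 369/121.

c = 3.050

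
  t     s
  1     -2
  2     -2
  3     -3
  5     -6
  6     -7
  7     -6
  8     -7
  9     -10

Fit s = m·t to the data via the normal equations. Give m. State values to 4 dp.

m = -1.0223

With design matrix X, XᵀX = [[269]] and Xᵀs = [-275]ᵀ.
Hence m = -275 / 269 ≈ -1.0223.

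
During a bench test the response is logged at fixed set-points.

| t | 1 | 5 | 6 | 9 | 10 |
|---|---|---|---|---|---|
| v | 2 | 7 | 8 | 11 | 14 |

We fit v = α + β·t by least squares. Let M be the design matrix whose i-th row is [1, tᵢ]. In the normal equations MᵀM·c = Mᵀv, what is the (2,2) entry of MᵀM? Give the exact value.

243

Row 2 ↔ basis t, column 2 ↔ basis t, so (MᵀM)_{2,2} = Σᵢ (t)·(t) = (1)·(1) + (5)·(5) + (6)·(6) + (9)·(9) + (10)·(10) = 243.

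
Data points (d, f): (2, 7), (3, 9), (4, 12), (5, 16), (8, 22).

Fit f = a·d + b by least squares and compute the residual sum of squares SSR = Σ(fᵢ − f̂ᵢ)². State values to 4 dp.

Setting ∂/∂a … = 0 gives: 118·a + 22·b = 345;  22·a + 5·b = 66.
Determinant 118·5 − 22² = 106.
a = (345·5 − 22·66)/106 = 273/106; b = (118·66 − 22·345)/106 = 99/53.
Residuals: -1/53, -63/106, -9/53, 133/106, -25/53; SSR = 231/106.

SSR = 2.1792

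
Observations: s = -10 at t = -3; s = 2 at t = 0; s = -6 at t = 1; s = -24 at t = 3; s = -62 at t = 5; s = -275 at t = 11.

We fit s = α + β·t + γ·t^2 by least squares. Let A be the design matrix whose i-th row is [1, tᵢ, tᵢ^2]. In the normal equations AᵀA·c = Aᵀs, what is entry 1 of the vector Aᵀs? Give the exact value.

Entry 1 ↔ basis 1, so (Aᵀs)_{1} = Σᵢ sᵢ = (1)·(-10) + (1)·(2) + (1)·(-6) + (1)·(-24) + (1)·(-62) + (1)·(-275) = -375.

-375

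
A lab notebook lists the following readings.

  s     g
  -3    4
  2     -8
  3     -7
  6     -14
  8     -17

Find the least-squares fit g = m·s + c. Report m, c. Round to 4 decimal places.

m = -1.9011, c = -2.3164

With design matrix X, XᵀX = [[122, 16]; [16, 5]] and Xᵀg = [-269, -42]ᵀ.
Determinant 122·5 − 16² = 354.
m = ((-269)·5 − 16·(-42))/354 = -673/354; c = (122·(-42) − 16·(-269))/354 = -410/177.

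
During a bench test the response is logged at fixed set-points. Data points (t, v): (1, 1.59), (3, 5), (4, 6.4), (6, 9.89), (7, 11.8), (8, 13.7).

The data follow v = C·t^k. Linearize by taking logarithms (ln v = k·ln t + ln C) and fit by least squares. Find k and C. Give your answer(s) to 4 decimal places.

Let Y = ln v. Fitting Y = k·ln t + ln C by least squares:
XᵀX = [[14.4498, 8.3020]; [8.3020, 6]], rhs = [18.6928, 11.3065]ᵀ  (here Σln t = 8.3020, Σ(ln t)² = 14.4498, Σln v = 11.3065, Σln t·ln v = 18.6928).
Δ = 14.4498·6 − (8.3020)² = 17.7753; k = (18.6928·6 − 8.3020·11.3065)/17.7753 = 1.02896, ln C = (14.4498·11.3065 − 8.3020·18.6928)/17.7753 = 0.46067, so C = exp(0.46067) = 1.58514.

k = 1.0290, C = 1.5851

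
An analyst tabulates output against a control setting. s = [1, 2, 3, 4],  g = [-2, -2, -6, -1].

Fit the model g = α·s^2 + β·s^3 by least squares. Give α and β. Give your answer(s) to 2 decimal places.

α = -1.80, β = 0.43

Entries of XᵀX: Σs^2·s^2 = 354, Σs^2·s^3 = 1300, Σs^3·s^3 = 4890.
And Σs^2·g = -80, Σs^3·g = -244.
Eliminating β: 4890·(row 1) − 1300·(row 2) gives 41060·α = 4890·(-80) − 1300·(-244) = -74000, so α = -3700/2053.
Then β = ((-244) − 1300·(-3700/2053))/4890 = 4406/10265.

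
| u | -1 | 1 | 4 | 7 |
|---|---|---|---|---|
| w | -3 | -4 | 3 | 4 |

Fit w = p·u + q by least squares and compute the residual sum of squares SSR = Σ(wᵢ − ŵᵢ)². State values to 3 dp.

Normal-equation sums: Σu·u = 67, Σu = 11, Σ1 = 4.
Right-hand side: Σu·w = 39, Σw = 0.
MᵀM·[p, q]ᵀ = Mᵀw becomes [[67, 11]; [11, 4]]·[p, q]ᵀ = [39, 0]ᵀ.
det = 67·4 − 11² = 147.
p = (39·4 − 11·0)/147 = 52/49; q = (67·0 − 11·39)/147 = -143/49.
Residuals: 48/49, -15/7, 82/49, -25/49; SSR = 422/49.

SSR = 8.612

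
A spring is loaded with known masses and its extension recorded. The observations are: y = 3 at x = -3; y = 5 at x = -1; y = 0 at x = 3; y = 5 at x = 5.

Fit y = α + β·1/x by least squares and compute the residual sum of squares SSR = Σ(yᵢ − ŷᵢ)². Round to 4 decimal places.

Entries of MᵀM: Σ1 = 4, Σ1/x = -4/5, Σ1/x·1/x = 284/225.
Moment sums: Σy = 13, Σ1/x·y = -5.
Δ = 4·(284/225) − (-4/5)² = 992/225.
α = (13·(284/225) − (-4/5)·(-5))/(992/225) = 349/124; β = (4·(-5) − (-4/5)·13)/(992/225) = -135/62.
Residuals: -67/124, 1/124, -259/124, 325/124; SSR = 1429/124.

SSR = 11.5242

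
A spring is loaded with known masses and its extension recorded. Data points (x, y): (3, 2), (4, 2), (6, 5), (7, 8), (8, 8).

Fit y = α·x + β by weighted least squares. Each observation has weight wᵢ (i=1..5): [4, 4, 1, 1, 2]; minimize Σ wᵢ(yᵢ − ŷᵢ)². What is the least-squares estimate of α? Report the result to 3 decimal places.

α = 1.331

From the data, Σwᵢ·x·x = 313, Σwᵢ·x = 57, Σwᵢ·1 = 12.
Moment sums: Σwᵢ·x·y = 270, Σwᵢ·y = 45.
AᵀWA·[α, β]ᵀ = AᵀWy becomes [[313, 57]; [57, 12]]·[α, β]ᵀ = [270, 45]ᵀ.
Eliminating β: 12·(row 1) − 57·(row 2) gives 507·α = 12·270 − 57·45 = 675, so α = 225/169.
Then β = (45 − 57·(225/169))/12 = -435/169.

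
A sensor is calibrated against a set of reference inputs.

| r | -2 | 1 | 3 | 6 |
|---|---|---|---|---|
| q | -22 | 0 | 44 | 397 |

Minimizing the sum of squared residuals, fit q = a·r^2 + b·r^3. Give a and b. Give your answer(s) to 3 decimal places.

a = -1.332, b = 2.060

Normal-equation sums: Σr^2·r^2 = 1394, Σr^2·r^3 = 7988, Σr^3·r^3 = 47450.
Moment sums: Σr^2·q = 14600, Σr^3·q = 87116.
Normal equations: [[1394, 7988]; [7988, 47450]]·[a, b]ᵀ = [14600, 87116]ᵀ.
Δ = 1394·47450 − 7988² = 2337156.
a = (14600·47450 − 7988·87116)/2337156 = -259384/194763; b = (1394·87116 − 7988·14600)/2337156 = 401242/194763.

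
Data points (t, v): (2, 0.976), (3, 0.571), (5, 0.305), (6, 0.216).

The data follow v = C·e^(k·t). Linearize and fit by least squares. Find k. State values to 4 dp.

Let Y = ln v. Fitting Y = k·t + ln C by least squares:
Σt = 16.0000, Σ(t)² = 74.0000, Σln v = -3.3046, Σt·ln v = -16.8618.
Equations: 74.0000·k + 16.0000·ln C = -16.8618;  16.0000·k + 4·ln C = -3.3046.
Δ = 74.0000·4 − (16.0000)² = 40.0000; k = (-16.8618·4 − 16.0000·-3.3046)/40.0000 = -0.36434, ln C = (74.0000·-3.3046 − 16.0000·-16.8618)/40.0000 = 0.63123.

k = -0.3643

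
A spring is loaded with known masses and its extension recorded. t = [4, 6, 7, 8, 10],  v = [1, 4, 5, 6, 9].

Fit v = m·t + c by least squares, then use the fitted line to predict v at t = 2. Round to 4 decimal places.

Sums needed: Σt·t = 265, Σt = 35, Σ1 = 5.
Moment sums: Σt·v = 201, Σv = 25.
Determinant 265·5 − 35² = 100.
m = (201·5 − 35·25)/100 = 13/10; c = (265·25 − 35·201)/100 = -41/10.
At t = 2: v̂ = (13/10)·(2) + (-41/10)·(1) = -3/2.

v̂ = -1.5000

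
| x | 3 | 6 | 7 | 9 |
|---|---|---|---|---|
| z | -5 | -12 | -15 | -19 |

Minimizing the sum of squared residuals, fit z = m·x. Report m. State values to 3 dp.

With design matrix M, MᵀM = [[175]] and Mᵀz = [-363]ᵀ.
Hence m = -363 / 175 ≈ -2.07429.

m = -2.074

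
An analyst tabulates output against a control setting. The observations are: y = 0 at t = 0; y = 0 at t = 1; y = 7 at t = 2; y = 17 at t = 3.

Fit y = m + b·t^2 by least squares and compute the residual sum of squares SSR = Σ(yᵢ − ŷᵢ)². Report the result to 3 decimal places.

SSR = 1.980

Normal-equation sums: Σ1 = 4, Σt^2 = 14, Σt^2·t^2 = 98.
And Σy = 24, Σt^2·y = 181.
MᵀM·[m, b]ᵀ = Mᵀy becomes [[4, 14]; [14, 98]]·[m, b]ᵀ = [24, 181]ᵀ.
Eliminating b: 98·(row 1) − 14·(row 2) gives 196·m = 98·24 − 14·181 = -182, so m = -13/14.
Then b = (181 − 14·(-13/14))/98 = 97/49.
Residuals: 13/14, -103/98, 1/98, 11/98; SSR = 97/49.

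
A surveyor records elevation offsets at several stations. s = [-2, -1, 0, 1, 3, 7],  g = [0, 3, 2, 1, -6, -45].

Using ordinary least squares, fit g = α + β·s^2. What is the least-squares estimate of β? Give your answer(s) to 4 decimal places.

β = -0.9767

Normal-equation sums: Σ1 = 6, Σs^2 = 64, Σs^2·s^2 = 2500.
For Xᵀg: Σg = -45, Σs^2·g = -2255.
XᵀX·[α, β]ᵀ = Xᵀg becomes [[6, 64]; [64, 2500]]·[α, β]ᵀ = [-45, -2255]ᵀ.
Eliminating β: 2500·(row 1) − 64·(row 2) gives 10904·α = 2500·(-45) − 64·(-2255) = 31820, so α = 7955/2726.
Then β = ((-2255) − 64·(7955/2726))/2500 = -5325/5452.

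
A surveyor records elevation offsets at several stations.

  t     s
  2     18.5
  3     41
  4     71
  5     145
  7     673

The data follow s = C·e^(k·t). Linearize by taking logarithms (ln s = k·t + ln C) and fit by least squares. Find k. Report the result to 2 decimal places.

k = 0.71

Taking logs, ln s = k·t + ln C, so regress ln s on t.
Σt = 21.0000, Σ(t)² = 103.0000, Σln s = 22.3825, Σt·ln s = 104.4929.
Equations: 103.0000·k + 21.0000·ln C = 104.4929;  21.0000·k + 5·ln C = 22.3825.
Slope k = (n·Σt·ln s − Σt·Σln s)/(n·Σ(t)² − (Σt)²) = (5·104.4929 − 21.0000·22.3825)/74.0000 = 0.70854; ln C = (Σln s − k·Σt)/n = 1.50064.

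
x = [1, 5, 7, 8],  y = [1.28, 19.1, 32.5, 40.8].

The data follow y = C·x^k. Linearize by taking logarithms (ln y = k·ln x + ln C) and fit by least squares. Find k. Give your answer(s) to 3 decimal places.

k = 1.665

With ln yᵢ as the transformed response and ln xᵢ as the regressor:
AᵀA = [[10.7009, 5.6348]; [5.6348, 4]], rhs = [19.2335, 10.3865]ᵀ  (here Σln x = 5.6348, Σ(ln x)² = 10.7009, Σln y = 10.3865, Σln x·ln y = 19.2335).
Δ = 10.7009·4 − (5.6348)² = 11.0529; k = (19.2335·4 − 5.6348·10.3865)/11.0529 = 1.66549, ln C = (10.7009·10.3865 − 5.6348·19.2335)/11.0529 = 0.25045.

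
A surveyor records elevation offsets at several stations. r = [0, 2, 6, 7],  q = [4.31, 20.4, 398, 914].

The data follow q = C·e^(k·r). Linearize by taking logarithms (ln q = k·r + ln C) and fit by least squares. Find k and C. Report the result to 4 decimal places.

k = 0.7594, C = 4.3591

Linearized form: ln q = k·r + ln C. From the 4 transformed points,
XᵀX = [[89.0000, 15.0000]; [15.0000, 4]], rhs = [89.6746, 17.2808]ᵀ  (here Σr = 15.0000, Σ(r)² = 89.0000, Σln q = 17.2808, Σr·ln q = 89.6746).
Δ = 89.0000·4 − (15.0000)² = 131.0000; k = (89.6746·4 − 15.0000·17.2808)/131.0000 = 0.75944, ln C = (89.0000·17.2808 − 15.0000·89.6746)/131.0000 = 1.47228, so C = exp(1.47228) = 4.35915.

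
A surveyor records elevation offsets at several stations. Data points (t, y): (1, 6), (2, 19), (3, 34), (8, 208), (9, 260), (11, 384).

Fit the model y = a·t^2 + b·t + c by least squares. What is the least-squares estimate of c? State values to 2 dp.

Normal-equation sums: Σt^2·t^2 = 25396, Σt^2·t = 2608, Σt^2 = 280, Σt·t = 280, Σt = 34, Σ1 = 6.
Moment sums: Σt^2·y = 81224, Σt·y = 8374, Σy = 911.
So AᵀA·[a, b, c]ᵀ = Aᵀy: [[25396, 2608, 280]; [2608, 280, 34]; [280, 34, 6]]·[a, b, c]ᵀ = [81224, 8374, 911]ᵀ.
Inverting the 3×3 Gram matrix, [a, b, c]ᵀ = [37706/12615, 45911/25230, 8561/4205]ᵀ.

c = 2.04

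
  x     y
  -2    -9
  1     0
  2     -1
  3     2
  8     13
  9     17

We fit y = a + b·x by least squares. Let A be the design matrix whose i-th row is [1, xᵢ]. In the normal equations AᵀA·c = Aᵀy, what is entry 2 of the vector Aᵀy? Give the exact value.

Entry 2 ↔ basis x, so (Aᵀy)_{2} = Σᵢ (x)·yᵢ = (-2)·(-9) + (1)·(0) + (2)·(-1) + (3)·(2) + (8)·(13) + (9)·(17) = 279.

279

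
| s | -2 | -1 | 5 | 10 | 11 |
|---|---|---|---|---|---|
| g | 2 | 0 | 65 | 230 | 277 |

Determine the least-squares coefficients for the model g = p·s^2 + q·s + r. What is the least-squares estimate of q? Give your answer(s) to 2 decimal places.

Entries of MᵀM: Σs^2·s^2 = 25283, Σs^2·s = 2447, Σs^2 = 251, Σs·s = 251, Σs = 23, Σ1 = 5.
Moment sums: Σs^2·g = 58150, Σs·g = 5668, Σg = 574.
Row-reducing yields p = 48139/23784, q = 22483/7928, r = 445/2973.

q = 2.84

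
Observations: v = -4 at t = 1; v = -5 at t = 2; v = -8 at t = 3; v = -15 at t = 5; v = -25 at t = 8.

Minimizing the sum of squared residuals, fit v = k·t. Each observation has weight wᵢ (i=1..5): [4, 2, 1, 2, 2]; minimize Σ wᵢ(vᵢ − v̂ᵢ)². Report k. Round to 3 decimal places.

k = -3.065

The normal system MᵀWM·[k]ᵀ = MᵀWv is [[199]]·[k]ᵀ = [-610]ᵀ.
Hence k = -610 / 199 ≈ -3.06533.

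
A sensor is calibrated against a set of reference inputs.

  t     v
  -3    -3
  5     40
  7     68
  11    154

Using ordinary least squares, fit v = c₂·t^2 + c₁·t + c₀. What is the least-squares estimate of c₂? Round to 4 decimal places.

Entries of MᵀM: Σt^2·t^2 = 17748, Σt^2·t = 1772, Σt^2 = 204, Σt·t = 204, Σt = 20, Σ1 = 4.
Right-hand side: Σt^2·v = 22939, Σt·v = 2379, Σv = 259.
MᵀM·[c₂, c₁, c₀]ᵀ = Mᵀv becomes [[17748, 1772, 204]; [1772, 204, 20]; [204, 20, 4]]·[c₂, c₁, c₀]ᵀ = [22939, 2379, 259]ᵀ.
Solving the 3×3 system (Gaussian elimination) gives c₂ = 12297/12392, c₁ = 20123/6196, c₀ = -25995/12392.

c₂ = 0.9923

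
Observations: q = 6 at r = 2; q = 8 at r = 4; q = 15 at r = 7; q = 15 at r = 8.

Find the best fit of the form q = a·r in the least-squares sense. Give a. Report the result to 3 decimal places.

a = 2.023

Compute the Gram sums: Σr·r = 133.
For Mᵀq: Σr·q = 269.
Normal equations: [[133]]·[a]ᵀ = [269]ᵀ.
Hence a = 269 / 133 ≈ 2.02256.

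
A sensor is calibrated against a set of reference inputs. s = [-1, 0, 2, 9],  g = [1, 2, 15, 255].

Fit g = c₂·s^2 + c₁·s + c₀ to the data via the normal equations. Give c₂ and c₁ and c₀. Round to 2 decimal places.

c₂ = 2.96, c₁ = 1.62, c₀ = 0.54

Entries of XᵀX: Σs^2·s^2 = 6578, Σs^2·s = 736, Σs^2 = 86, Σs·s = 86, Σs = 10, Σ1 = 4.
Moment sums: Σs^2·g = 20716, Σs·g = 2324, Σg = 273.
XᵀX·[c₂, c₁, c₀]ᵀ = Xᵀg becomes [[6578, 736, 86]; [736, 86, 10]; [86, 10, 4]]·[c₂, c₁, c₀]ᵀ = [20716, 2324, 273]ᵀ.
Solving the 3×3 system (Gaussian elimination) gives c₂ = 16805/5676, c₁ = 9209/5676, c₀ = 1019/1892.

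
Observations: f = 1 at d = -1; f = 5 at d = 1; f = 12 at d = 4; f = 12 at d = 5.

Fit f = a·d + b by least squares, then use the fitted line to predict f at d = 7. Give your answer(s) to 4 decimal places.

Setting ∂/∂a … = 0 gives: 43·a + 9·b = 112;  9·a + 4·b = 30.
(Σd·d = 43, Σd = 9, Σ1 = 4, Σd·f = 112, Σf = 30.)
det = 43·4 − 9² = 91.
a = (112·4 − 9·30)/91 = 178/91; b = (43·30 − 9·112)/91 = 282/91.
At d = 7: f̂ = (178/91)·(7) + (282/91)·(1) = 1528/91.

f̂ = 16.7912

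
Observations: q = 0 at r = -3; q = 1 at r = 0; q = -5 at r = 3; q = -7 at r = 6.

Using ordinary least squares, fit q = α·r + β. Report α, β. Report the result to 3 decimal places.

α = -0.900, β = -1.400

Forming XᵀX = [[54, 6]; [6, 4]] and Xᵀq = [-57, -11]ᵀ gives XᵀX·[α, β]ᵀ = Xᵀq.
Eliminating β: 4·(row 1) − 6·(row 2) gives 180·α = 4·(-57) − 6·(-11) = -162, so α = -9/10.
Then β = ((-11) − 6·(-9/10))/4 = -7/5.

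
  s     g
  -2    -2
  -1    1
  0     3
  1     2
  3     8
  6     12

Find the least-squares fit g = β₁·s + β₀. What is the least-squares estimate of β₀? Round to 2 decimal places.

β₀ = 2.01

Normal-equation sums: Σs·s = 51, Σs = 7, Σ1 = 6.
For Xᵀg: Σs·g = 101, Σg = 24.
So XᵀX·[β₁, β₀]ᵀ = Xᵀg: [[51, 7]; [7, 6]]·[β₁, β₀]ᵀ = [101, 24]ᵀ.
Eliminating β₀: 6·(row 1) − 7·(row 2) gives 257·β₁ = 6·101 − 7·24 = 438, so β₁ = 438/257.
Then β₀ = (24 − 7·(438/257))/6 = 517/257.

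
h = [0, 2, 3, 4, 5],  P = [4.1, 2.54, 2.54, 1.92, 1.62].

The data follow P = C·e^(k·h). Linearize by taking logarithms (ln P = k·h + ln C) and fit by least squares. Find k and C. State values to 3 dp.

k = -0.180, C = 4.000

Let Y = ln P. Fitting Y = k·h + ln C by least squares:
XᵀX = [[54.0000, 14.0000]; [14.0000, 5]], rhs = [9.6823, 4.4101]ᵀ  (here Σh = 14.0000, Σ(h)² = 54.0000, Σln P = 4.4101, Σh·ln P = 9.6823).
Slope k = (n·Σh·ln P − Σh·Σln P)/(n·Σ(h)² − (Σh)²) = (5·9.6823 − 14.0000·4.4101)/74.0000 = -0.18013; ln C = (Σln P − k·Σh)/n = 1.38638, so C = exp(1.38638) = 4.00034.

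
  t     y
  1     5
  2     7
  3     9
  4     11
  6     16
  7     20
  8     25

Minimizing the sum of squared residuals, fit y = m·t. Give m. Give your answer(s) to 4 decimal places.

m = 2.9385

Normal-equation sums: Σt·t = 179.
Right-hand side: Σt·y = 526.
So AᵀA·[m]ᵀ = Aᵀy: [[179]]·[m]ᵀ = [526]ᵀ.
m = 526/179 = 2.93855.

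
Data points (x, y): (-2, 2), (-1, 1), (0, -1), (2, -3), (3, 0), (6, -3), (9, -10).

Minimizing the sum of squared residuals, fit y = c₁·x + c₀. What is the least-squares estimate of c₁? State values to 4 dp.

Entries of AᵀA: Σx·x = 135, Σx = 17, Σ1 = 7.
And Σx·y = -119, Σy = -14.
AᵀA·[c₁, c₀]ᵀ = Aᵀy becomes [[135, 17]; [17, 7]]·[c₁, c₀]ᵀ = [-119, -14]ᵀ.
Eliminating c₀: 7·(row 1) − 17·(row 2) gives 656·c₁ = 7·(-119) − 17·(-14) = -595, so c₁ = -595/656.
Then c₀ = ((-14) − 17·(-595/656))/7 = 133/656.

c₁ = -0.9070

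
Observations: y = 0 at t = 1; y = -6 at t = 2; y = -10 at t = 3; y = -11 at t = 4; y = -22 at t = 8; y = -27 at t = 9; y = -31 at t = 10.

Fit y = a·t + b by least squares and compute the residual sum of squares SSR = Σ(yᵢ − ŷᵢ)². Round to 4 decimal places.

SSR = 12.1511

Compute the Gram sums: Σt·t = 275, Σt = 37, Σ1 = 7.
Right-hand side: Σt·y = -815, Σy = -107.
XᵀX·[a, b]ᵀ = Xᵀy becomes [[275, 37]; [37, 7]]·[a, b]ᵀ = [-815, -107]ᵀ.
Eliminating b: 7·(row 1) − 37·(row 2) gives 556·a = 7·(-815) − 37·(-107) = -1746, so a = -873/278.
Then b = ((-107) − 37·(-873/278))/7 = 365/278.
Residuals: 254/139, -287/278, -263/139, 69/278, 503/278, -7/139, -253/278; SSR = 1689/139.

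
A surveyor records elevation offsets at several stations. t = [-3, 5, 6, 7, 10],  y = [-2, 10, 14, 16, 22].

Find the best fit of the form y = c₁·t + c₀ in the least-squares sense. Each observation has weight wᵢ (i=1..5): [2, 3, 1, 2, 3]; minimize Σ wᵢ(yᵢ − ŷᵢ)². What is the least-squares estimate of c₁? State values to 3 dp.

c₁ = 1.851

From the data, Σwᵢ·t·t = 527, Σwᵢ·t = 59, Σwᵢ·1 = 11.
Moment sums: Σwᵢ·t·y = 1130, Σwᵢ·y = 138.
So XᵀWX·[c₁, c₀]ᵀ = XᵀWy: [[527, 59]; [59, 11]]·[c₁, c₀]ᵀ = [1130, 138]ᵀ.
Determinant 527·11 − 59² = 2316.
c₁ = (1130·11 − 59·138)/2316 = 1072/579; c₀ = (527·138 − 59·1130)/2316 = 1514/579.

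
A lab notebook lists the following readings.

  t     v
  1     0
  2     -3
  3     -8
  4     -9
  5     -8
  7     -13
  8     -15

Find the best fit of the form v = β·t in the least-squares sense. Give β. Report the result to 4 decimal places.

β = -1.8869

The normal system MᵀM·[β]ᵀ = Mᵀv is [[168]]·[β]ᵀ = [-317]ᵀ.
β = (-317)/168 = -1.8869.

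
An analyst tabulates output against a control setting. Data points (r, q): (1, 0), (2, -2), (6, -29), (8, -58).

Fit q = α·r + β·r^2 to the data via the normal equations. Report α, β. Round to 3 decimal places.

α = 1.554, β = -1.092

Entries of AᵀA: Σr·r = 105, Σr·r^2 = 737, Σr^2·r^2 = 5409.
Right-hand side: Σr·q = -642, Σr^2·q = -4764.
Normal equations: [[105, 737]; [737, 5409]]·[α, β]ᵀ = [-642, -4764]ᵀ.
Δ = 105·5409 − 737² = 24776.
α = ((-642)·5409 − 737·(-4764))/24776 = 19245/12388; β = (105·(-4764) − 737·(-642))/24776 = -13533/12388.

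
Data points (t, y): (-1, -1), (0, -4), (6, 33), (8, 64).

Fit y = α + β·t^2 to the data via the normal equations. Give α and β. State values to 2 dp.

Forming XᵀX = [[4, 101]; [101, 5393]] and Xᵀy = [92, 5283]ᵀ gives XᵀX·[α, β]ᵀ = Xᵀy.
det = 4·5393 − 101² = 11371.
α = (92·5393 − 101·5283)/11371 = -37427/11371; β = (4·5283 − 101·92)/11371 = 11840/11371.

α = -3.29, β = 1.04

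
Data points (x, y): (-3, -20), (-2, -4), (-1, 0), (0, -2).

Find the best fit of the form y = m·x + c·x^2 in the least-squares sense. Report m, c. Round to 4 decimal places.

m = -5.1579, c = -3.8947

With design matrix M, MᵀM = [[14, -36]; [-36, 98]] and Mᵀy = [68, -196]ᵀ.
Determinant 14·98 − (-36)² = 76.
m = (68·98 − (-36)·(-196))/76 = -98/19; c = (14·(-196) − (-36)·68)/76 = -74/19.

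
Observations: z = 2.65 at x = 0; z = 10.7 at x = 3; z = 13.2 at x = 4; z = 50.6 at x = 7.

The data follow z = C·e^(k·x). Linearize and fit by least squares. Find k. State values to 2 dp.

Taking logs, ln z = k·x + ln C, so regress ln z on x.
Σx = 14.0000, Σ(x)² = 74.0000, Σln z = 9.8490, Σx·ln z = 44.8993.
Normal system: [[74.0000, 14.0000]; [14.0000, 4]]·[k, ln C]ᵀ = [44.8993, 9.8490]ᵀ.
Δ = 74.0000·4 − (14.0000)² = 100.0000; k = (44.8993·4 − 14.0000·9.8490)/100.0000 = 0.41711, ln C = (74.0000·9.8490 − 14.0000·44.8993)/100.0000 = 1.00234.

k = 0.42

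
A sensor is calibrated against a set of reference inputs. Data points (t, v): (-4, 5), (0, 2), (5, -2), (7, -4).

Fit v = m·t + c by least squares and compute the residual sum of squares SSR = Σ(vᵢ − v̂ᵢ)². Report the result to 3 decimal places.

SSR = 0.101

Setting ∂/∂m … = 0 gives: 90·m + 8·c = -58;  8·m + 4·c = 1.
Eliminating c: 4·(row 1) − 8·(row 2) gives 296·m = 4·(-58) − 8·1 = -240, so m = -30/37.
Then c = (1 − 8·(-30/37))/4 = 277/148.
Residuals: -17/148, 19/148, 27/148, -29/148; SSR = 15/148.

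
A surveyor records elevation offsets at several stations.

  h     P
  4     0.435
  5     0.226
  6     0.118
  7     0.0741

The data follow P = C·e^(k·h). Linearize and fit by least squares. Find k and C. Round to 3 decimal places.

With ln Pᵢ as the transformed response and hᵢ as the regressor:
XᵀX = [[126.0000, 22.0000]; [22.0000, 4]], rhs = [-41.8045, -7.0590]ᵀ  (here Σh = 22.0000, Σ(h)² = 126.0000, Σln P = -7.0590, Σh·ln P = -41.8045).
Solving (det = 20.0000): k = -0.59596, ln C = 1.51304, so C = exp(1.51304) = 4.54053.

k = -0.596, C = 4.541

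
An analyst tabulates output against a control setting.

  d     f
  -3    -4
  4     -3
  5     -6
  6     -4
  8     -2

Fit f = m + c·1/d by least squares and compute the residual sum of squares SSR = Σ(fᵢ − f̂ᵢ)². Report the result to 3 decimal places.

SSR = 8.798

Normal-equation sums: Σ1 = 5, Σ1/d = 49/120, Σ1/d·1/d = 3701/14400.
Moment sums: Σf = -19, Σ1/d·f = -23/15.
Normal equations: [[5, 49/120]; [49/120, 3701/14400]]·[m, c]ᵀ = [-19, -23/15]ᵀ.
det = 5·(3701/14400) − (49/120)² = 671/600.
m = ((-19)·(3701/14400) − (49/120)·(-23/15))/(671/600) = -5573/1464; c = (5·(-23/15) − (49/120)·(-19))/(671/600) = 5/61.
Residuals: -81/488, 1151/1464, -3235/1464, -101/488, 1315/732; SSR = 12881/1464.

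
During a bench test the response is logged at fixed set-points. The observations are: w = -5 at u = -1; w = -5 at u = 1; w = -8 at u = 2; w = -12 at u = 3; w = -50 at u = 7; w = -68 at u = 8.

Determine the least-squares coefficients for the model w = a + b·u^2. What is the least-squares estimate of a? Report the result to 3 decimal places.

From the data, Σ1 = 6, Σu^2 = 128, Σu^2·u^2 = 6596.
Moment sums: Σw = -148, Σu^2·w = -6952.
So AᵀA·[a, b]ᵀ = Aᵀw: [[6, 128]; [128, 6596]]·[a, b]ᵀ = [-148, -6952]ᵀ.
Eliminating b: 6596·(row 1) − 128·(row 2) gives 23192·a = 6596·(-148) − 128·(-6952) = -86352, so a = -10794/2899.
Then b = ((-6952) − 128·(-10794/2899))/6596 = -2846/2899.

a = -3.723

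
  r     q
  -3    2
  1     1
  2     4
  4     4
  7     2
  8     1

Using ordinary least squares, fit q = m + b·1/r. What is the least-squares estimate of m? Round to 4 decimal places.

XᵀX·[m, b]ᵀ = Xᵀq reads: 6·m + (283/168)·b = 14;  (283/168)·m + (41197/28224)·b = 629/168.
Eliminating b: (41197/28224)·(row 1) − (283/168)·(row 2) gives (167093/28224)·m = (41197/28224)·14 − (283/168)·(629/168) = 132917/9408, so m = 398751/167093.
Then b = ((629/168) − (283/168)·(398751/167093))/(41197/28224) = -31584/167093.

m = 2.3864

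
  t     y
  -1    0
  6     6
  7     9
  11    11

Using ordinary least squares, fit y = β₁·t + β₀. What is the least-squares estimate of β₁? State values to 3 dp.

β₁ = 0.943

Normal-equation sums: Σt·t = 207, Σt = 23, Σ1 = 4.
Right-hand side: Σt·y = 220, Σy = 26.
MᵀM·[β₁, β₀]ᵀ = Mᵀy becomes [[207, 23]; [23, 4]]·[β₁, β₀]ᵀ = [220, 26]ᵀ.
Eliminating β₀: 4·(row 1) − 23·(row 2) gives 299·β₁ = 4·220 − 23·26 = 282, so β₁ = 282/299.
Then β₀ = (26 − 23·(282/299))/4 = 14/13.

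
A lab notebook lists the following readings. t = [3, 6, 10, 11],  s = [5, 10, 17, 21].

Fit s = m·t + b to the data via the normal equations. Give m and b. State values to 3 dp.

Forming XᵀX = [[266, 30]; [30, 4]] and Xᵀs = [476, 53]ᵀ gives XᵀX·[m, b]ᵀ = Xᵀs.
Eliminating b: 4·(row 1) − 30·(row 2) gives 164·m = 4·476 − 30·53 = 314, so m = 157/82.
Then b = (53 − 30·(157/82))/4 = -91/82.

m = 1.915, b = -1.110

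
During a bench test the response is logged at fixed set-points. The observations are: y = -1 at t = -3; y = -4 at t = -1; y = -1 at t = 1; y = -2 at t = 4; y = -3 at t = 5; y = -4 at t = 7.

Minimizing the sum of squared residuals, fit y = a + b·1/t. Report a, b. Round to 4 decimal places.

a = -2.5450, b = 1.0396

Sums needed: Σ1 = 6, Σ1/t = 109/420, Σ1/t·1/t = 394081/176400.
And Σy = -15, Σ1/t·y = 349/210.
Normal equations: [[6, 109/420]; [109/420, 394081/176400]]·[a, b]ᵀ = [-15, 349/210]ᵀ.
Determinant 6·(394081/176400) − (109/420)² = 470521/35280.
a = ((-15)·(394081/176400) − (109/420)·(349/210))/(470521/35280) = -5987297/2352605; b = (6·(349/210) − (109/420)·(-15))/(470521/35280) = 489132/470521.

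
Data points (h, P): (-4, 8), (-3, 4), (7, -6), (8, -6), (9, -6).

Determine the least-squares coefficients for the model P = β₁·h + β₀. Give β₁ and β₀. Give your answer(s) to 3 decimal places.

β₁ = -1.040, β₀ = 2.335

Forming AᵀA = [[219, 17]; [17, 5]] and AᵀP = [-188, -6]ᵀ gives AᵀA·[β₁, β₀]ᵀ = AᵀP.
Δ = 219·5 − 17² = 806.
β₁ = ((-188)·5 − 17·(-6))/806 = -419/403; β₀ = (219·(-6) − 17·(-188))/806 = 941/403.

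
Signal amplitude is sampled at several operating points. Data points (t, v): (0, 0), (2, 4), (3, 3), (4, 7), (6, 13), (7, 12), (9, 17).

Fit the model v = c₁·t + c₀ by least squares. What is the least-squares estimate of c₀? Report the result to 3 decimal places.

c₀ = -0.594

Entries of MᵀM: Σt·t = 195, Σt = 31, Σ1 = 7.
Right-hand side: Σt·v = 360, Σv = 56.
MᵀM·[c₁, c₀]ᵀ = Mᵀv becomes [[195, 31]; [31, 7]]·[c₁, c₀]ᵀ = [360, 56]ᵀ.
Eliminating c₀: 7·(row 1) − 31·(row 2) gives 404·c₁ = 7·360 − 31·56 = 784, so c₁ = 196/101.
Then c₀ = (56 − 31·(196/101))/7 = -60/101.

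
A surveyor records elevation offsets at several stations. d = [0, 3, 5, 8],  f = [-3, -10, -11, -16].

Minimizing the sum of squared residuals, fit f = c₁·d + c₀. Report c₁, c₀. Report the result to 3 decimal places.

c₁ = -1.559, c₀ = -3.765

Setting ∂/∂c₁ … = 0 gives: 98·c₁ + 16·c₀ = -213;  16·c₁ + 4·c₀ = -40.
Determinant 98·4 − 16² = 136.
c₁ = ((-213)·4 − 16·(-40))/136 = -53/34; c₀ = (98·(-40) − 16·(-213))/136 = -64/17.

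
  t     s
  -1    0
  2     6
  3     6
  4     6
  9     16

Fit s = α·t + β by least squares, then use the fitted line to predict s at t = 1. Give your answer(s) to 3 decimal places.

XᵀX·[α, β]ᵀ = Xᵀs reads: 111·α + 17·β = 198;  17·α + 5·β = 34.
Eliminating β: 5·(row 1) − 17·(row 2) gives 266·α = 5·198 − 17·34 = 412, so α = 206/133.
Then β = (34 − 17·(206/133))/5 = 204/133.
At t = 1: ŝ = (206/133)·(1) + (204/133)·(1) = 410/133.

ŝ = 3.083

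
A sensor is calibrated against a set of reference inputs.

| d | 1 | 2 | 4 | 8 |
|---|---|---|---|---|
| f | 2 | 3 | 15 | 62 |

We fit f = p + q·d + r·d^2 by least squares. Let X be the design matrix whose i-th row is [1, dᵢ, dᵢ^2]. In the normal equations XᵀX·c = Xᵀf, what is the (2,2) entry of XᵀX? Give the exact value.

85

Row 2 ↔ basis d, column 2 ↔ basis d, so (XᵀX)_{2,2} = Σᵢ (d)·(d) = (1)·(1) + (2)·(2) + (4)·(4) + (8)·(8) = 85.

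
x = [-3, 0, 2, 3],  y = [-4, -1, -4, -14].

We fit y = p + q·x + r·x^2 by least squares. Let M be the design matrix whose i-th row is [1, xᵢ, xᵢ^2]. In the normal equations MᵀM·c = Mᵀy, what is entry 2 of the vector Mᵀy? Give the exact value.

-38

Entry 2 ↔ basis x, so (Mᵀy)_{2} = Σᵢ (x)·yᵢ = (-3)·(-4) + (0)·(-1) + (2)·(-4) + (3)·(-14) = -38.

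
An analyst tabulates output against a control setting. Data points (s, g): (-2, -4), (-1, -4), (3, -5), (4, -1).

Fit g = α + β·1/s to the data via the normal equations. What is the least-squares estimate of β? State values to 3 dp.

The normal system XᵀX·[α, β]ᵀ = Xᵀg is [[4, -11/12]; [-11/12, 205/144]]·[α, β]ᵀ = [-14, 49/12]ᵀ.
Δ = 4·(205/144) − (-11/12)² = 233/48.
α = ((-14)·(205/144) − (-11/12)·(49/12))/(233/48) = -777/233; β = (4·(49/12) − (-11/12)·(-14))/(233/48) = 168/233.

β = 0.721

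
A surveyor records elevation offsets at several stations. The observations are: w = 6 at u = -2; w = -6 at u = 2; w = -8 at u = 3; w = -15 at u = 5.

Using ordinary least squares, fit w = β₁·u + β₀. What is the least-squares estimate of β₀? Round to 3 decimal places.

The normal equations are: 42·β₁ + 8·β₀ = -123;  8·β₁ + 4·β₀ = -23.
Δ = 42·4 − 8² = 104.
β₁ = ((-123)·4 − 8·(-23))/104 = -77/26; β₀ = (42·(-23) − 8·(-123))/104 = 9/52.

β₀ = 0.173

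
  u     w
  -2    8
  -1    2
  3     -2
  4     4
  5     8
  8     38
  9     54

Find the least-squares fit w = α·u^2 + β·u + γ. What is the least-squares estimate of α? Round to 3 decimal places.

α = 1.003

AᵀA·[α, β, γ]ᵀ = Aᵀw reads: 11636·α + 1448·β + 200·γ = 7086;  1448·α + 200·β + 26·γ = 822;  200·α + 26·β + 7·γ = 112.
(Σu^2·u^2 = 11636, Σu^2·u = 1448, Σu^2 = 200, Σu·u = 200, Σu = 26, Σ1 = 7, Σu^2·w = 7086, Σu·w = 822, Σw = 112.)
Inverting the 3×3 Gram matrix, [α, β, γ]ᵀ = [33727/33614, -97991/33614, -631/343]ᵀ.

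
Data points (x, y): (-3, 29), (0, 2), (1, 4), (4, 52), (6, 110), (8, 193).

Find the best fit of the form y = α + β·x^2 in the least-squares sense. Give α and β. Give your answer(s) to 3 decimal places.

With design matrix M, MᵀM = [[6, 126]; [126, 5730]] and Mᵀy = [390, 17409]ᵀ.
Eliminating β: 5730·(row 1) − 126·(row 2) gives 18504·α = 5730·390 − 126·17409 = 41166, so α = 2287/1028.
Then β = (17409 − 126·(2287/1028))/5730 = 3073/1028.

α = 2.225, β = 2.989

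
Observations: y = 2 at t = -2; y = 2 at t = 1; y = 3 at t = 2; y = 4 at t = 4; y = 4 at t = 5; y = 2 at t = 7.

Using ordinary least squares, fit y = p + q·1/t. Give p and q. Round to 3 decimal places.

p = 2.817, q = 0.061

The normal system AᵀA·[p, q]ᵀ = Aᵀy is [[6, 223/140]; [223/140, 31809/19600]]·[p, q]ᵀ = [17, 321/70]ᵀ.
Determinant 6·(31809/19600) − (223/140)² = 5645/784.
p = (17·(31809/19600) − (223/140)·(321/70))/(5645/784) = 397587/141125; q = (6·(321/70) − (223/140)·17)/(5645/784) = 1708/28225.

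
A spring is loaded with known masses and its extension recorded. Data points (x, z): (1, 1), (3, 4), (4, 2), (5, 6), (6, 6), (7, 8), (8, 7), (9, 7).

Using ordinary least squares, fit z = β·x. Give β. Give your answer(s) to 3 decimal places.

With design matrix A, AᵀA = [[281]] and Aᵀz = [262]ᵀ.
Hence β = 262 / 281 ≈ 0.932384.

β = 0.932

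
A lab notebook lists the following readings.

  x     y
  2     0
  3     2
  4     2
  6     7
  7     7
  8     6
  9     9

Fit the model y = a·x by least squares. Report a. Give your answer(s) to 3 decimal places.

From the data, Σx·x = 259.
And Σx·y = 234.
Normal equations: [[259]]·[a]ᵀ = [234]ᵀ.
Hence a = 234 / 259 ≈ 0.903475.

a = 0.903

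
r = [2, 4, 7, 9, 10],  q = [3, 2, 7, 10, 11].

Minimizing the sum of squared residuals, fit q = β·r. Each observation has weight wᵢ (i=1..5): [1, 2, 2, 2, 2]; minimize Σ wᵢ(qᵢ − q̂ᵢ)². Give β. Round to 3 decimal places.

β = 1.048

From the data, Σwᵢ·r·r = 496.
And Σwᵢ·r·q = 520.
Hence β = 520 / 496 ≈ 1.04839.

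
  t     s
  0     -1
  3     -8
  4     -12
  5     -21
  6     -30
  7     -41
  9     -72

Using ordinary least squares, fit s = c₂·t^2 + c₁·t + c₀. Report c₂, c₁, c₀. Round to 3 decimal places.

c₂ = -0.992, c₁ = 1.134, c₀ = -1.334

The normal equations are: 11220·c₂ + 1504·c₁ + 216·c₀ = -9710;  1504·c₂ + 216·c₁ + 34·c₀ = -1292;  216·c₂ + 34·c₁ + 7·c₀ = -185.
Row-reducing yields c₂ = -21479/21658, c₁ = 24559/21658, c₀ = -2064/1547.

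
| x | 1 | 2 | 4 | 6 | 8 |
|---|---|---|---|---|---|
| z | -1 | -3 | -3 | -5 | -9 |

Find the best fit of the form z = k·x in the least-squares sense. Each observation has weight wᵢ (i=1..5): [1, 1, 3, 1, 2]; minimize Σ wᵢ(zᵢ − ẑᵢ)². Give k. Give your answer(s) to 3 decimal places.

k = -1.000

Setting ∂/∂k … = 0 gives: 217·k = -217.
Hence k = -217 / 217 ≈ -1.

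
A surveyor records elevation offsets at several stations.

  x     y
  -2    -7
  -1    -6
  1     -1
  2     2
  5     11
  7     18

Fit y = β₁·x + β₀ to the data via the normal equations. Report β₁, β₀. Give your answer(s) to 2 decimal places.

Setting ∂/∂β₁ … = 0 gives: 84·β₁ + 12·β₀ = 204;  12·β₁ + 6·β₀ = 17.
(Σx·x = 84, Σx = 12, Σ1 = 6, Σx·y = 204, Σy = 17.)
Determinant 84·6 − 12² = 360.
β₁ = (204·6 − 12·17)/360 = 17/6; β₀ = (84·17 − 12·204)/360 = -17/6.

β₁ = 2.83, β₀ = -2.83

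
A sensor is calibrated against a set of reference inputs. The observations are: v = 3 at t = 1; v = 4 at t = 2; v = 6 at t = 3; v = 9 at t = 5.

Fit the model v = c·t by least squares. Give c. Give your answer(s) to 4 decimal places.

c = 1.8974

Forming AᵀA = [[39]] and Aᵀv = [74]ᵀ gives AᵀA·[c]ᵀ = Aᵀv.
Hence c = 74 / 39 ≈ 1.89744.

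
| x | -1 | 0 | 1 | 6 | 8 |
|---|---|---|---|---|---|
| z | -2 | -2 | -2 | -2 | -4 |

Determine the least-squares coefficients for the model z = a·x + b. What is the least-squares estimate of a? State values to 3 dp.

a = -0.166

Forming MᵀM = [[102, 14]; [14, 5]] and Mᵀz = [-44, -12]ᵀ gives MᵀM·[a, b]ᵀ = Mᵀz.
Eliminating b: 5·(row 1) − 14·(row 2) gives 314·a = 5·(-44) − 14·(-12) = -52, so a = -26/157.
Then b = ((-12) − 14·(-26/157))/5 = -304/157.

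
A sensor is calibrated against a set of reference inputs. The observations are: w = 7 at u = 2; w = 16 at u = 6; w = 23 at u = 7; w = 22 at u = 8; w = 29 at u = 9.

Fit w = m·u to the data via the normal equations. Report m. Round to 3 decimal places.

m = 3.026

With design matrix A, AᵀA = [[234]] and Aᵀw = [708]ᵀ.
Hence m = 708 / 234 ≈ 3.02564.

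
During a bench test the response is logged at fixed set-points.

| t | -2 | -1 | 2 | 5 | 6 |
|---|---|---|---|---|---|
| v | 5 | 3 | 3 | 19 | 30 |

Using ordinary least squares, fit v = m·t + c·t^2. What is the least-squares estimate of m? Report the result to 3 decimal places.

Normal-equation sums: Σt·t = 70, Σt·t^2 = 340, Σt^2·t^2 = 1954.
Moment sums: Σt·v = 268, Σt^2·v = 1590.
Normal equations: [[70, 340]; [340, 1954]]·[m, c]ᵀ = [268, 1590]ᵀ.
det = 70·1954 − 340² = 21180.
m = (268·1954 − 340·1590)/21180 = -4232/5295; c = (70·1590 − 340·268)/21180 = 1009/1059.

m = -0.799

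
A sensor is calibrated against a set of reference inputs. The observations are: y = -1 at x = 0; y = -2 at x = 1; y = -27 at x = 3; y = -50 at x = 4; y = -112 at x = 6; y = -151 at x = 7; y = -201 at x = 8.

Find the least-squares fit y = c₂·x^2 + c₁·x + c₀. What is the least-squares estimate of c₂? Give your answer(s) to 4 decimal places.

c₂ = -3.2107

MᵀM·[c₂, c₁, c₀]ᵀ = Mᵀy reads: 8131·c₂ + 1163·c₁ + 175·c₀ = -25340;  1163·c₂ + 175·c₁ + 29·c₀ = -3620;  175·c₂ + 29·c₁ + 7·c₀ = -544.
(Σx^2·x^2 = 8131, Σx^2·x = 1163, Σx^2 = 175, Σx·x = 175, Σx = 29, Σ1 = 7, Σx^2·y = -25340, Σx·y = -3620, Σy = -544.)
Inverting the 3×3 Gram matrix, [c₂, c₁, c₀]ᵀ = [-26594/8283, 6038/8283, -352/753]ᵀ.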